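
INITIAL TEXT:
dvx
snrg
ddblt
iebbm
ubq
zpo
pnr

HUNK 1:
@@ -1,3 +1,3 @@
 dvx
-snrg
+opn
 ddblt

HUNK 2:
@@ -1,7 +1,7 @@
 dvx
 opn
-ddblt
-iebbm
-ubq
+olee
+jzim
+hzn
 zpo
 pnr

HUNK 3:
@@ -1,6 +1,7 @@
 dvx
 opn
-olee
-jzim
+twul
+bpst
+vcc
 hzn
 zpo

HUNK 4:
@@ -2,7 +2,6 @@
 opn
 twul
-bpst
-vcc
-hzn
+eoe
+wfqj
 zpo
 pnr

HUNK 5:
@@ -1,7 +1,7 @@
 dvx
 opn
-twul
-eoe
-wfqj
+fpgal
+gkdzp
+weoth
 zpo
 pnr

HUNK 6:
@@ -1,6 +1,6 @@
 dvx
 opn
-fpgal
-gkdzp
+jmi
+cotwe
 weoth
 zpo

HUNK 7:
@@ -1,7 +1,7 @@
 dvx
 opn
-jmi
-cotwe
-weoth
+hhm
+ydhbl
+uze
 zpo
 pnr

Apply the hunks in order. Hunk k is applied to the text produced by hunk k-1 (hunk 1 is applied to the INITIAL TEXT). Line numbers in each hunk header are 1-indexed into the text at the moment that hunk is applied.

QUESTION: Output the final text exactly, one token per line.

Hunk 1: at line 1 remove [snrg] add [opn] -> 7 lines: dvx opn ddblt iebbm ubq zpo pnr
Hunk 2: at line 1 remove [ddblt,iebbm,ubq] add [olee,jzim,hzn] -> 7 lines: dvx opn olee jzim hzn zpo pnr
Hunk 3: at line 1 remove [olee,jzim] add [twul,bpst,vcc] -> 8 lines: dvx opn twul bpst vcc hzn zpo pnr
Hunk 4: at line 2 remove [bpst,vcc,hzn] add [eoe,wfqj] -> 7 lines: dvx opn twul eoe wfqj zpo pnr
Hunk 5: at line 1 remove [twul,eoe,wfqj] add [fpgal,gkdzp,weoth] -> 7 lines: dvx opn fpgal gkdzp weoth zpo pnr
Hunk 6: at line 1 remove [fpgal,gkdzp] add [jmi,cotwe] -> 7 lines: dvx opn jmi cotwe weoth zpo pnr
Hunk 7: at line 1 remove [jmi,cotwe,weoth] add [hhm,ydhbl,uze] -> 7 lines: dvx opn hhm ydhbl uze zpo pnr

Answer: dvx
opn
hhm
ydhbl
uze
zpo
pnr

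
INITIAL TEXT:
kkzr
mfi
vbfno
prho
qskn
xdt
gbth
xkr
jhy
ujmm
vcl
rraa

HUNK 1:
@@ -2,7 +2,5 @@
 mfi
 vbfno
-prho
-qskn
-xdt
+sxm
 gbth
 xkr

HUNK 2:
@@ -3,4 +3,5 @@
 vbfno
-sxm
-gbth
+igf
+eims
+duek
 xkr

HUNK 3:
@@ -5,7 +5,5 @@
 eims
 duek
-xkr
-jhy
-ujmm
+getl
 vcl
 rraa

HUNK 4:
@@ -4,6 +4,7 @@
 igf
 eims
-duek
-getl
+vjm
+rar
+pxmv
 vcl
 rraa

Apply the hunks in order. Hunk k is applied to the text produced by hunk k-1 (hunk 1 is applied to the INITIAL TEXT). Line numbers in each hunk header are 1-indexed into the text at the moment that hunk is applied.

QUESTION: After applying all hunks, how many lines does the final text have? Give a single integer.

Answer: 10

Derivation:
Hunk 1: at line 2 remove [prho,qskn,xdt] add [sxm] -> 10 lines: kkzr mfi vbfno sxm gbth xkr jhy ujmm vcl rraa
Hunk 2: at line 3 remove [sxm,gbth] add [igf,eims,duek] -> 11 lines: kkzr mfi vbfno igf eims duek xkr jhy ujmm vcl rraa
Hunk 3: at line 5 remove [xkr,jhy,ujmm] add [getl] -> 9 lines: kkzr mfi vbfno igf eims duek getl vcl rraa
Hunk 4: at line 4 remove [duek,getl] add [vjm,rar,pxmv] -> 10 lines: kkzr mfi vbfno igf eims vjm rar pxmv vcl rraa
Final line count: 10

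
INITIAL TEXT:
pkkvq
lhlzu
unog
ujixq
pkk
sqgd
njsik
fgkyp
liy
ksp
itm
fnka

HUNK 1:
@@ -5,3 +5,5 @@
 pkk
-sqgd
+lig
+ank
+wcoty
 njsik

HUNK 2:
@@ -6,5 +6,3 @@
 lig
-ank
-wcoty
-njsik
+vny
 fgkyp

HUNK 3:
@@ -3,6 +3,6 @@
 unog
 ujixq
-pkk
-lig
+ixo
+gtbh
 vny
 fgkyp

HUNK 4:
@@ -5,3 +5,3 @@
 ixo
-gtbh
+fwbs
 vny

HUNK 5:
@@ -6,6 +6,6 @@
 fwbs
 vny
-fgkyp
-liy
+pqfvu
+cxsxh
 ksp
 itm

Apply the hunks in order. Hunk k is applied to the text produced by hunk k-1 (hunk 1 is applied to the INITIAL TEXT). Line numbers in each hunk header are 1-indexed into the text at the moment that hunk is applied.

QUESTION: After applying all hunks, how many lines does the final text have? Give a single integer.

Hunk 1: at line 5 remove [sqgd] add [lig,ank,wcoty] -> 14 lines: pkkvq lhlzu unog ujixq pkk lig ank wcoty njsik fgkyp liy ksp itm fnka
Hunk 2: at line 6 remove [ank,wcoty,njsik] add [vny] -> 12 lines: pkkvq lhlzu unog ujixq pkk lig vny fgkyp liy ksp itm fnka
Hunk 3: at line 3 remove [pkk,lig] add [ixo,gtbh] -> 12 lines: pkkvq lhlzu unog ujixq ixo gtbh vny fgkyp liy ksp itm fnka
Hunk 4: at line 5 remove [gtbh] add [fwbs] -> 12 lines: pkkvq lhlzu unog ujixq ixo fwbs vny fgkyp liy ksp itm fnka
Hunk 5: at line 6 remove [fgkyp,liy] add [pqfvu,cxsxh] -> 12 lines: pkkvq lhlzu unog ujixq ixo fwbs vny pqfvu cxsxh ksp itm fnka
Final line count: 12

Answer: 12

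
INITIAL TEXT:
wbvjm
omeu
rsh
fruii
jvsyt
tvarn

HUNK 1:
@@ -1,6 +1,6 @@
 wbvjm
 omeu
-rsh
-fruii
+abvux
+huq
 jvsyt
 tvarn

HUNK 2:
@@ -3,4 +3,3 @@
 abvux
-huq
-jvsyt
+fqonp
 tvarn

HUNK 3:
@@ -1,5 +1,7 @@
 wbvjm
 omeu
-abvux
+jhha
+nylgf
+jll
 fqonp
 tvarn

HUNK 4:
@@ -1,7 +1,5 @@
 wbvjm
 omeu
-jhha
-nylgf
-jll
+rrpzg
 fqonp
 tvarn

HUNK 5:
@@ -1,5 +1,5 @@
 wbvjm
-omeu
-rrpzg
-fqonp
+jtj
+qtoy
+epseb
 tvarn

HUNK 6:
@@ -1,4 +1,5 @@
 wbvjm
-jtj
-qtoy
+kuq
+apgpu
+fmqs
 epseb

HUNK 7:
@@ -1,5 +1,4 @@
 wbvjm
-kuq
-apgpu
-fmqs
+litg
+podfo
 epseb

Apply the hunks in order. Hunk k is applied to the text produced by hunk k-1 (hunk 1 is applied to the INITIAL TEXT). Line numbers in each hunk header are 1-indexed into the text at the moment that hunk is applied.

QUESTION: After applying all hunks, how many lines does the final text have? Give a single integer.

Hunk 1: at line 1 remove [rsh,fruii] add [abvux,huq] -> 6 lines: wbvjm omeu abvux huq jvsyt tvarn
Hunk 2: at line 3 remove [huq,jvsyt] add [fqonp] -> 5 lines: wbvjm omeu abvux fqonp tvarn
Hunk 3: at line 1 remove [abvux] add [jhha,nylgf,jll] -> 7 lines: wbvjm omeu jhha nylgf jll fqonp tvarn
Hunk 4: at line 1 remove [jhha,nylgf,jll] add [rrpzg] -> 5 lines: wbvjm omeu rrpzg fqonp tvarn
Hunk 5: at line 1 remove [omeu,rrpzg,fqonp] add [jtj,qtoy,epseb] -> 5 lines: wbvjm jtj qtoy epseb tvarn
Hunk 6: at line 1 remove [jtj,qtoy] add [kuq,apgpu,fmqs] -> 6 lines: wbvjm kuq apgpu fmqs epseb tvarn
Hunk 7: at line 1 remove [kuq,apgpu,fmqs] add [litg,podfo] -> 5 lines: wbvjm litg podfo epseb tvarn
Final line count: 5

Answer: 5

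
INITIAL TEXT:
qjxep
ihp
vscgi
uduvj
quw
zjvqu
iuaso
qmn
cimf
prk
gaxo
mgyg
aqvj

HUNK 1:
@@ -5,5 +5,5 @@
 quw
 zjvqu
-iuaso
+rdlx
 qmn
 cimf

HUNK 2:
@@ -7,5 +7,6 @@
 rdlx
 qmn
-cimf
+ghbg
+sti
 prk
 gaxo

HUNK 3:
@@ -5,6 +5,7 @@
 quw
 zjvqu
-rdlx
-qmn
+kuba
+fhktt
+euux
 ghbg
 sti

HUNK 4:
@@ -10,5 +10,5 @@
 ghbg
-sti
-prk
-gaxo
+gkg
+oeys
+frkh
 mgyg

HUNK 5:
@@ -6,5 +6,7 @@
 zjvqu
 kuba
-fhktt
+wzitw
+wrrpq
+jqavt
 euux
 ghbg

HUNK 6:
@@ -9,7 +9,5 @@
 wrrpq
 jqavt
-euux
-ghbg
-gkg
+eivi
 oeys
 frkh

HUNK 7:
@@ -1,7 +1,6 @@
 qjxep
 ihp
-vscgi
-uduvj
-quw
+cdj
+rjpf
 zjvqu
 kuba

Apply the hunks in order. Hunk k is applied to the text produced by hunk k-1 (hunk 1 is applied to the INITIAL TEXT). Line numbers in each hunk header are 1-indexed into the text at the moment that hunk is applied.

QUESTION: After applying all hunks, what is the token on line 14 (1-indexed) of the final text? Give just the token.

Hunk 1: at line 5 remove [iuaso] add [rdlx] -> 13 lines: qjxep ihp vscgi uduvj quw zjvqu rdlx qmn cimf prk gaxo mgyg aqvj
Hunk 2: at line 7 remove [cimf] add [ghbg,sti] -> 14 lines: qjxep ihp vscgi uduvj quw zjvqu rdlx qmn ghbg sti prk gaxo mgyg aqvj
Hunk 3: at line 5 remove [rdlx,qmn] add [kuba,fhktt,euux] -> 15 lines: qjxep ihp vscgi uduvj quw zjvqu kuba fhktt euux ghbg sti prk gaxo mgyg aqvj
Hunk 4: at line 10 remove [sti,prk,gaxo] add [gkg,oeys,frkh] -> 15 lines: qjxep ihp vscgi uduvj quw zjvqu kuba fhktt euux ghbg gkg oeys frkh mgyg aqvj
Hunk 5: at line 6 remove [fhktt] add [wzitw,wrrpq,jqavt] -> 17 lines: qjxep ihp vscgi uduvj quw zjvqu kuba wzitw wrrpq jqavt euux ghbg gkg oeys frkh mgyg aqvj
Hunk 6: at line 9 remove [euux,ghbg,gkg] add [eivi] -> 15 lines: qjxep ihp vscgi uduvj quw zjvqu kuba wzitw wrrpq jqavt eivi oeys frkh mgyg aqvj
Hunk 7: at line 1 remove [vscgi,uduvj,quw] add [cdj,rjpf] -> 14 lines: qjxep ihp cdj rjpf zjvqu kuba wzitw wrrpq jqavt eivi oeys frkh mgyg aqvj
Final line 14: aqvj

Answer: aqvj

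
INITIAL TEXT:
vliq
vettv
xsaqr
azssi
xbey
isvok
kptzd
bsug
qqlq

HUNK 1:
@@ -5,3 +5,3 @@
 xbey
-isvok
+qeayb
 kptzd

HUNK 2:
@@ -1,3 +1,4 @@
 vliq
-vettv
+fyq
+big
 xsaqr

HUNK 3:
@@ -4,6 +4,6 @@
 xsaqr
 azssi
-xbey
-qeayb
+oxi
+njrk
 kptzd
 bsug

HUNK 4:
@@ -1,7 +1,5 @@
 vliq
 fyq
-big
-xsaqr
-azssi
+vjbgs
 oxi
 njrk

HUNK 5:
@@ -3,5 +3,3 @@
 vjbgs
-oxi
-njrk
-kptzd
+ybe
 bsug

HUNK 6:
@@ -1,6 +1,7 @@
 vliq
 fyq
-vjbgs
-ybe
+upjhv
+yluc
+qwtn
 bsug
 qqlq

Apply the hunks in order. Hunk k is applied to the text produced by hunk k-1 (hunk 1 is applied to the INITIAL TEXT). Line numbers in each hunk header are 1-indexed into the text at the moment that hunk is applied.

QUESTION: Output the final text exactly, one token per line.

Answer: vliq
fyq
upjhv
yluc
qwtn
bsug
qqlq

Derivation:
Hunk 1: at line 5 remove [isvok] add [qeayb] -> 9 lines: vliq vettv xsaqr azssi xbey qeayb kptzd bsug qqlq
Hunk 2: at line 1 remove [vettv] add [fyq,big] -> 10 lines: vliq fyq big xsaqr azssi xbey qeayb kptzd bsug qqlq
Hunk 3: at line 4 remove [xbey,qeayb] add [oxi,njrk] -> 10 lines: vliq fyq big xsaqr azssi oxi njrk kptzd bsug qqlq
Hunk 4: at line 1 remove [big,xsaqr,azssi] add [vjbgs] -> 8 lines: vliq fyq vjbgs oxi njrk kptzd bsug qqlq
Hunk 5: at line 3 remove [oxi,njrk,kptzd] add [ybe] -> 6 lines: vliq fyq vjbgs ybe bsug qqlq
Hunk 6: at line 1 remove [vjbgs,ybe] add [upjhv,yluc,qwtn] -> 7 lines: vliq fyq upjhv yluc qwtn bsug qqlq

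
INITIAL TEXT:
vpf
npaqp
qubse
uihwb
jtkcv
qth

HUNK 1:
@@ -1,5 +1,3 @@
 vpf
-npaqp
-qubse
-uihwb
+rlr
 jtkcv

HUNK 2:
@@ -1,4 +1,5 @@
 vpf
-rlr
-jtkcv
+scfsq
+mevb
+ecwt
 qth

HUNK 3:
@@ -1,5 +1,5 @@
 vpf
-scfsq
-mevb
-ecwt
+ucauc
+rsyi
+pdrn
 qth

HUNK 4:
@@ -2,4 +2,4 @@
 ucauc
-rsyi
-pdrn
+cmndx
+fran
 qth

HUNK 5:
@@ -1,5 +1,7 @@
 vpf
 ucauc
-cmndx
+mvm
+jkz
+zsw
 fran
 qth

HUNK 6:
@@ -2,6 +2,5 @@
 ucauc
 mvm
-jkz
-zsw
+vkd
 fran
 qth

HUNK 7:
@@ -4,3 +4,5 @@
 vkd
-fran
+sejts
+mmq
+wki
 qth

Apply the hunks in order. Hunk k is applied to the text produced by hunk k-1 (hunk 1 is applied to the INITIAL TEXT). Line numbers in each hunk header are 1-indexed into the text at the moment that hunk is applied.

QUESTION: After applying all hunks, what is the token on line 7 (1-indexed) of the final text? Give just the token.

Answer: wki

Derivation:
Hunk 1: at line 1 remove [npaqp,qubse,uihwb] add [rlr] -> 4 lines: vpf rlr jtkcv qth
Hunk 2: at line 1 remove [rlr,jtkcv] add [scfsq,mevb,ecwt] -> 5 lines: vpf scfsq mevb ecwt qth
Hunk 3: at line 1 remove [scfsq,mevb,ecwt] add [ucauc,rsyi,pdrn] -> 5 lines: vpf ucauc rsyi pdrn qth
Hunk 4: at line 2 remove [rsyi,pdrn] add [cmndx,fran] -> 5 lines: vpf ucauc cmndx fran qth
Hunk 5: at line 1 remove [cmndx] add [mvm,jkz,zsw] -> 7 lines: vpf ucauc mvm jkz zsw fran qth
Hunk 6: at line 2 remove [jkz,zsw] add [vkd] -> 6 lines: vpf ucauc mvm vkd fran qth
Hunk 7: at line 4 remove [fran] add [sejts,mmq,wki] -> 8 lines: vpf ucauc mvm vkd sejts mmq wki qth
Final line 7: wki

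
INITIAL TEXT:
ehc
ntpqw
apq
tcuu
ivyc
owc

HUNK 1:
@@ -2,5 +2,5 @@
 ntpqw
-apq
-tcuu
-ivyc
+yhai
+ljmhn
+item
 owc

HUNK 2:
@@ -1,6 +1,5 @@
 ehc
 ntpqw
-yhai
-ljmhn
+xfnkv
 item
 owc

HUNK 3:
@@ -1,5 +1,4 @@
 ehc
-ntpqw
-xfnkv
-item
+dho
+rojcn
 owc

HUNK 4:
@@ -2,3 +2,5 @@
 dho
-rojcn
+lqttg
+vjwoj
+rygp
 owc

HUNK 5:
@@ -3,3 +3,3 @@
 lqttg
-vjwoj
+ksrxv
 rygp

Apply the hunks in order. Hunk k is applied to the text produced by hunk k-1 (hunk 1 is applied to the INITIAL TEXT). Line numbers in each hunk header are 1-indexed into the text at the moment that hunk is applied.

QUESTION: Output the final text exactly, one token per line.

Hunk 1: at line 2 remove [apq,tcuu,ivyc] add [yhai,ljmhn,item] -> 6 lines: ehc ntpqw yhai ljmhn item owc
Hunk 2: at line 1 remove [yhai,ljmhn] add [xfnkv] -> 5 lines: ehc ntpqw xfnkv item owc
Hunk 3: at line 1 remove [ntpqw,xfnkv,item] add [dho,rojcn] -> 4 lines: ehc dho rojcn owc
Hunk 4: at line 2 remove [rojcn] add [lqttg,vjwoj,rygp] -> 6 lines: ehc dho lqttg vjwoj rygp owc
Hunk 5: at line 3 remove [vjwoj] add [ksrxv] -> 6 lines: ehc dho lqttg ksrxv rygp owc

Answer: ehc
dho
lqttg
ksrxv
rygp
owc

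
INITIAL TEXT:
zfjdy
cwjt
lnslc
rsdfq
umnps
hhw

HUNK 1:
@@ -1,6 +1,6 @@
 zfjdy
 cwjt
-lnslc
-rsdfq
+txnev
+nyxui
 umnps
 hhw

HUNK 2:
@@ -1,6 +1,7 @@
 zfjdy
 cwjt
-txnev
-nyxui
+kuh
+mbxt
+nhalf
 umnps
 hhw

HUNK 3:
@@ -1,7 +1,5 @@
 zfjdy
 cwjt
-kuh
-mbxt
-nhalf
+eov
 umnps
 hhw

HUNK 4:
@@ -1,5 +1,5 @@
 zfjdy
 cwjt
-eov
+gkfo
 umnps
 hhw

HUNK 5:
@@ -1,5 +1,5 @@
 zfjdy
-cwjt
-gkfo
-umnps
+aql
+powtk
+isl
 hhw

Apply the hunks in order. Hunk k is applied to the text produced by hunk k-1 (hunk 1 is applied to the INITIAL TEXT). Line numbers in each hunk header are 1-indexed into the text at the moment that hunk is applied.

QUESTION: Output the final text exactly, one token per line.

Hunk 1: at line 1 remove [lnslc,rsdfq] add [txnev,nyxui] -> 6 lines: zfjdy cwjt txnev nyxui umnps hhw
Hunk 2: at line 1 remove [txnev,nyxui] add [kuh,mbxt,nhalf] -> 7 lines: zfjdy cwjt kuh mbxt nhalf umnps hhw
Hunk 3: at line 1 remove [kuh,mbxt,nhalf] add [eov] -> 5 lines: zfjdy cwjt eov umnps hhw
Hunk 4: at line 1 remove [eov] add [gkfo] -> 5 lines: zfjdy cwjt gkfo umnps hhw
Hunk 5: at line 1 remove [cwjt,gkfo,umnps] add [aql,powtk,isl] -> 5 lines: zfjdy aql powtk isl hhw

Answer: zfjdy
aql
powtk
isl
hhw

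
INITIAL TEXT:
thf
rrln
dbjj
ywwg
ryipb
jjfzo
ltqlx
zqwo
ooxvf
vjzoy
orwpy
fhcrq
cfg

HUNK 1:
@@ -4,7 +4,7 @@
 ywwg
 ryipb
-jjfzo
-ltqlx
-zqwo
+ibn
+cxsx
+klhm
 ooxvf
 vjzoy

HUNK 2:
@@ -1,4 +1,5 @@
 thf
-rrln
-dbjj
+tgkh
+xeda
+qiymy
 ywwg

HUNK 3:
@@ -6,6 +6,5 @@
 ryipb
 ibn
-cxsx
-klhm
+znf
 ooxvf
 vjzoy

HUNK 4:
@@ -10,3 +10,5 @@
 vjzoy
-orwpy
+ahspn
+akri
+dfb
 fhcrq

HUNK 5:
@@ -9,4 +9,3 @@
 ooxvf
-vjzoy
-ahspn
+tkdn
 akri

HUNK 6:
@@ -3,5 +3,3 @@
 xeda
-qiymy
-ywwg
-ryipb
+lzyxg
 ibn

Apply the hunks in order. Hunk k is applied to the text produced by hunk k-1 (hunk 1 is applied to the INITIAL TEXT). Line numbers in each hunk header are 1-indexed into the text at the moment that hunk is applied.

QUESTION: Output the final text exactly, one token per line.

Answer: thf
tgkh
xeda
lzyxg
ibn
znf
ooxvf
tkdn
akri
dfb
fhcrq
cfg

Derivation:
Hunk 1: at line 4 remove [jjfzo,ltqlx,zqwo] add [ibn,cxsx,klhm] -> 13 lines: thf rrln dbjj ywwg ryipb ibn cxsx klhm ooxvf vjzoy orwpy fhcrq cfg
Hunk 2: at line 1 remove [rrln,dbjj] add [tgkh,xeda,qiymy] -> 14 lines: thf tgkh xeda qiymy ywwg ryipb ibn cxsx klhm ooxvf vjzoy orwpy fhcrq cfg
Hunk 3: at line 6 remove [cxsx,klhm] add [znf] -> 13 lines: thf tgkh xeda qiymy ywwg ryipb ibn znf ooxvf vjzoy orwpy fhcrq cfg
Hunk 4: at line 10 remove [orwpy] add [ahspn,akri,dfb] -> 15 lines: thf tgkh xeda qiymy ywwg ryipb ibn znf ooxvf vjzoy ahspn akri dfb fhcrq cfg
Hunk 5: at line 9 remove [vjzoy,ahspn] add [tkdn] -> 14 lines: thf tgkh xeda qiymy ywwg ryipb ibn znf ooxvf tkdn akri dfb fhcrq cfg
Hunk 6: at line 3 remove [qiymy,ywwg,ryipb] add [lzyxg] -> 12 lines: thf tgkh xeda lzyxg ibn znf ooxvf tkdn akri dfb fhcrq cfg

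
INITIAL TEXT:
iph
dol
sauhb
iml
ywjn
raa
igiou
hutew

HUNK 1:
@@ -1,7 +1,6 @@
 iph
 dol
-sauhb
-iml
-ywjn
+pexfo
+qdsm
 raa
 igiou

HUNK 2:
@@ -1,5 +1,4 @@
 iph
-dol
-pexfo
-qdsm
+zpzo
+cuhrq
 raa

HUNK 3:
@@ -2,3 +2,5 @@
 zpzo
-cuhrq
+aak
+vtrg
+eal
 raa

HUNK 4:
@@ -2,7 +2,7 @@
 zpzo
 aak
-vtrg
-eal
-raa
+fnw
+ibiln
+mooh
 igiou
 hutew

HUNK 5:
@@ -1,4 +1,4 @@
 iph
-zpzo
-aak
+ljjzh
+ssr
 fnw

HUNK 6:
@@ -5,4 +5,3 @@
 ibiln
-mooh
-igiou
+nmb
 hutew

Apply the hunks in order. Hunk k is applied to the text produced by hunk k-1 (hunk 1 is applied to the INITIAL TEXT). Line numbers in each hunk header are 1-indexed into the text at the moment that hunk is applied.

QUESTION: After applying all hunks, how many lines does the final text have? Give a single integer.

Hunk 1: at line 1 remove [sauhb,iml,ywjn] add [pexfo,qdsm] -> 7 lines: iph dol pexfo qdsm raa igiou hutew
Hunk 2: at line 1 remove [dol,pexfo,qdsm] add [zpzo,cuhrq] -> 6 lines: iph zpzo cuhrq raa igiou hutew
Hunk 3: at line 2 remove [cuhrq] add [aak,vtrg,eal] -> 8 lines: iph zpzo aak vtrg eal raa igiou hutew
Hunk 4: at line 2 remove [vtrg,eal,raa] add [fnw,ibiln,mooh] -> 8 lines: iph zpzo aak fnw ibiln mooh igiou hutew
Hunk 5: at line 1 remove [zpzo,aak] add [ljjzh,ssr] -> 8 lines: iph ljjzh ssr fnw ibiln mooh igiou hutew
Hunk 6: at line 5 remove [mooh,igiou] add [nmb] -> 7 lines: iph ljjzh ssr fnw ibiln nmb hutew
Final line count: 7

Answer: 7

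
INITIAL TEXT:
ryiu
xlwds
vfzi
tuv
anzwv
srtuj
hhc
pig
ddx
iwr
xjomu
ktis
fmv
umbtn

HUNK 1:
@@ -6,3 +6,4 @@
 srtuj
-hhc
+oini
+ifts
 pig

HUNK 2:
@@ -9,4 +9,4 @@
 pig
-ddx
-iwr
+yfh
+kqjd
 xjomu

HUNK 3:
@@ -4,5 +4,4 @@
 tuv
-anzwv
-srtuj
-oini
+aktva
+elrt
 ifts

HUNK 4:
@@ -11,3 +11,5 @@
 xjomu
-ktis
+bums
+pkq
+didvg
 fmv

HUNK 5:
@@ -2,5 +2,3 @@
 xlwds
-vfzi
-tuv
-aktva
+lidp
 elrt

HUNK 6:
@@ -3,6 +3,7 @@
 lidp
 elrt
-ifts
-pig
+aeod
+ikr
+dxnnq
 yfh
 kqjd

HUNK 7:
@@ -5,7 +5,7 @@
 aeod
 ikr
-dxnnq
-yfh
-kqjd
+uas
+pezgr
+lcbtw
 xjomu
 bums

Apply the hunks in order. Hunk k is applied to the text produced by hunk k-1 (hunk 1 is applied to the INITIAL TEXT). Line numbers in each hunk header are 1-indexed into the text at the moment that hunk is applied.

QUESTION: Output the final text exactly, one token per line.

Answer: ryiu
xlwds
lidp
elrt
aeod
ikr
uas
pezgr
lcbtw
xjomu
bums
pkq
didvg
fmv
umbtn

Derivation:
Hunk 1: at line 6 remove [hhc] add [oini,ifts] -> 15 lines: ryiu xlwds vfzi tuv anzwv srtuj oini ifts pig ddx iwr xjomu ktis fmv umbtn
Hunk 2: at line 9 remove [ddx,iwr] add [yfh,kqjd] -> 15 lines: ryiu xlwds vfzi tuv anzwv srtuj oini ifts pig yfh kqjd xjomu ktis fmv umbtn
Hunk 3: at line 4 remove [anzwv,srtuj,oini] add [aktva,elrt] -> 14 lines: ryiu xlwds vfzi tuv aktva elrt ifts pig yfh kqjd xjomu ktis fmv umbtn
Hunk 4: at line 11 remove [ktis] add [bums,pkq,didvg] -> 16 lines: ryiu xlwds vfzi tuv aktva elrt ifts pig yfh kqjd xjomu bums pkq didvg fmv umbtn
Hunk 5: at line 2 remove [vfzi,tuv,aktva] add [lidp] -> 14 lines: ryiu xlwds lidp elrt ifts pig yfh kqjd xjomu bums pkq didvg fmv umbtn
Hunk 6: at line 3 remove [ifts,pig] add [aeod,ikr,dxnnq] -> 15 lines: ryiu xlwds lidp elrt aeod ikr dxnnq yfh kqjd xjomu bums pkq didvg fmv umbtn
Hunk 7: at line 5 remove [dxnnq,yfh,kqjd] add [uas,pezgr,lcbtw] -> 15 lines: ryiu xlwds lidp elrt aeod ikr uas pezgr lcbtw xjomu bums pkq didvg fmv umbtn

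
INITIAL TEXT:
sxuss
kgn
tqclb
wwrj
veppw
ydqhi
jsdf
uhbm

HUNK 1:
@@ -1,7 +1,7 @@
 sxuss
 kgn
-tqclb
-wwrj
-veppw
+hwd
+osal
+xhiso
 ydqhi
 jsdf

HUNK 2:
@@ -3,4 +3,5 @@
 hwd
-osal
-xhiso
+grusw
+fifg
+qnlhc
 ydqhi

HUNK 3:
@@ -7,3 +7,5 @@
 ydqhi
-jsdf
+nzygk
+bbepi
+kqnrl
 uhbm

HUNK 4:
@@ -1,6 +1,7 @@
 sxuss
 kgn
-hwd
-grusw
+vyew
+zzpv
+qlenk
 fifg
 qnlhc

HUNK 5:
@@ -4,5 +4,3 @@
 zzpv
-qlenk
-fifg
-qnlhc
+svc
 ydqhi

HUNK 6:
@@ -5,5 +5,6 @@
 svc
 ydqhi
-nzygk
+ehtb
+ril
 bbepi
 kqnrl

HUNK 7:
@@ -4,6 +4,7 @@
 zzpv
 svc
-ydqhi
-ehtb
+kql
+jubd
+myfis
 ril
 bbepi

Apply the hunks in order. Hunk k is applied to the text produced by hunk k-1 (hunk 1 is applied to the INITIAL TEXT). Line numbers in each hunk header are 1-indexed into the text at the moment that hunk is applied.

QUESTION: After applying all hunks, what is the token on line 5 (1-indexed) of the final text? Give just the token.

Answer: svc

Derivation:
Hunk 1: at line 1 remove [tqclb,wwrj,veppw] add [hwd,osal,xhiso] -> 8 lines: sxuss kgn hwd osal xhiso ydqhi jsdf uhbm
Hunk 2: at line 3 remove [osal,xhiso] add [grusw,fifg,qnlhc] -> 9 lines: sxuss kgn hwd grusw fifg qnlhc ydqhi jsdf uhbm
Hunk 3: at line 7 remove [jsdf] add [nzygk,bbepi,kqnrl] -> 11 lines: sxuss kgn hwd grusw fifg qnlhc ydqhi nzygk bbepi kqnrl uhbm
Hunk 4: at line 1 remove [hwd,grusw] add [vyew,zzpv,qlenk] -> 12 lines: sxuss kgn vyew zzpv qlenk fifg qnlhc ydqhi nzygk bbepi kqnrl uhbm
Hunk 5: at line 4 remove [qlenk,fifg,qnlhc] add [svc] -> 10 lines: sxuss kgn vyew zzpv svc ydqhi nzygk bbepi kqnrl uhbm
Hunk 6: at line 5 remove [nzygk] add [ehtb,ril] -> 11 lines: sxuss kgn vyew zzpv svc ydqhi ehtb ril bbepi kqnrl uhbm
Hunk 7: at line 4 remove [ydqhi,ehtb] add [kql,jubd,myfis] -> 12 lines: sxuss kgn vyew zzpv svc kql jubd myfis ril bbepi kqnrl uhbm
Final line 5: svc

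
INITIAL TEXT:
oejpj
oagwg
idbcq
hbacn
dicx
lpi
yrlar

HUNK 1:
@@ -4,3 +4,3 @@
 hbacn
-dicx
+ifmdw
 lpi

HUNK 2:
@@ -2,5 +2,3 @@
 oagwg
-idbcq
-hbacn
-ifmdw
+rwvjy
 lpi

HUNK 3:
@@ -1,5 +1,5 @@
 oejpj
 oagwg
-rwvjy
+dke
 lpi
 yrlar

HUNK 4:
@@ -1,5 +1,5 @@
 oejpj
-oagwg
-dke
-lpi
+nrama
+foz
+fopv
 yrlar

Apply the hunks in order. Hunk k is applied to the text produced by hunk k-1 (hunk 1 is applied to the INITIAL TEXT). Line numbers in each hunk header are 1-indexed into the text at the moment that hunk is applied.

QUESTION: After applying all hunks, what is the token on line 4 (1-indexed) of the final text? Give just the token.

Hunk 1: at line 4 remove [dicx] add [ifmdw] -> 7 lines: oejpj oagwg idbcq hbacn ifmdw lpi yrlar
Hunk 2: at line 2 remove [idbcq,hbacn,ifmdw] add [rwvjy] -> 5 lines: oejpj oagwg rwvjy lpi yrlar
Hunk 3: at line 1 remove [rwvjy] add [dke] -> 5 lines: oejpj oagwg dke lpi yrlar
Hunk 4: at line 1 remove [oagwg,dke,lpi] add [nrama,foz,fopv] -> 5 lines: oejpj nrama foz fopv yrlar
Final line 4: fopv

Answer: fopv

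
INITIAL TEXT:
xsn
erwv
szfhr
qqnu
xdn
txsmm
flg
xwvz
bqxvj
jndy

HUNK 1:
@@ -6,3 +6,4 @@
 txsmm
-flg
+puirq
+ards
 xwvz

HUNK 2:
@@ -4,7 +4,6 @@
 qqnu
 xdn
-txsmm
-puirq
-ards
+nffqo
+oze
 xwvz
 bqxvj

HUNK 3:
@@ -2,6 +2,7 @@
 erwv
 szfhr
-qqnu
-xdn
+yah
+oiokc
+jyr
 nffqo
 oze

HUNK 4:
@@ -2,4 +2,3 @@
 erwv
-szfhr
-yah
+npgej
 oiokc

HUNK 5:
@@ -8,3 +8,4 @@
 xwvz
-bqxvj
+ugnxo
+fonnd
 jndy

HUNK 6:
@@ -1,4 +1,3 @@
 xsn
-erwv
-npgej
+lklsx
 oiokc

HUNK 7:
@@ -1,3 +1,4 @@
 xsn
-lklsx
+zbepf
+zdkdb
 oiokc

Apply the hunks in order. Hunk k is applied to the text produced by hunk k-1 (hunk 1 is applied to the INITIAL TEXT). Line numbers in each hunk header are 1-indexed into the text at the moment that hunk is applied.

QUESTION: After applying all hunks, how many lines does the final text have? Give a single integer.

Hunk 1: at line 6 remove [flg] add [puirq,ards] -> 11 lines: xsn erwv szfhr qqnu xdn txsmm puirq ards xwvz bqxvj jndy
Hunk 2: at line 4 remove [txsmm,puirq,ards] add [nffqo,oze] -> 10 lines: xsn erwv szfhr qqnu xdn nffqo oze xwvz bqxvj jndy
Hunk 3: at line 2 remove [qqnu,xdn] add [yah,oiokc,jyr] -> 11 lines: xsn erwv szfhr yah oiokc jyr nffqo oze xwvz bqxvj jndy
Hunk 4: at line 2 remove [szfhr,yah] add [npgej] -> 10 lines: xsn erwv npgej oiokc jyr nffqo oze xwvz bqxvj jndy
Hunk 5: at line 8 remove [bqxvj] add [ugnxo,fonnd] -> 11 lines: xsn erwv npgej oiokc jyr nffqo oze xwvz ugnxo fonnd jndy
Hunk 6: at line 1 remove [erwv,npgej] add [lklsx] -> 10 lines: xsn lklsx oiokc jyr nffqo oze xwvz ugnxo fonnd jndy
Hunk 7: at line 1 remove [lklsx] add [zbepf,zdkdb] -> 11 lines: xsn zbepf zdkdb oiokc jyr nffqo oze xwvz ugnxo fonnd jndy
Final line count: 11

Answer: 11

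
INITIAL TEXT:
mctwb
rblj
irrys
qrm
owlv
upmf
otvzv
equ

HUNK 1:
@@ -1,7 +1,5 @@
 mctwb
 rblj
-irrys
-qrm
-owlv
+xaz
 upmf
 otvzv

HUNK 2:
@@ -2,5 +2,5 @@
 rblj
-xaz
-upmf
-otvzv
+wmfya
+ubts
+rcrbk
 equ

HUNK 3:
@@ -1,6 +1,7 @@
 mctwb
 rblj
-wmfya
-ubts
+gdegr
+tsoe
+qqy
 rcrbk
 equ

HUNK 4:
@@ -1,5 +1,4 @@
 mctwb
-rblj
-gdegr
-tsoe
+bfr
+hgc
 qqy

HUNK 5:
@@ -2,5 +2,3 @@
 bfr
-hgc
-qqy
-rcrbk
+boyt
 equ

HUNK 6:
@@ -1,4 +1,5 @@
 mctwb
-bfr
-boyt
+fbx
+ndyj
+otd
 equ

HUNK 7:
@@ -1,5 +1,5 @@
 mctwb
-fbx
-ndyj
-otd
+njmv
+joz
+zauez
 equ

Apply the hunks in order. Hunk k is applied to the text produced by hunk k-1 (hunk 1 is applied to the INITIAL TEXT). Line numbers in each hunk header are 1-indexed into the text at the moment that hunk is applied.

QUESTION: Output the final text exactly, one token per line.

Answer: mctwb
njmv
joz
zauez
equ

Derivation:
Hunk 1: at line 1 remove [irrys,qrm,owlv] add [xaz] -> 6 lines: mctwb rblj xaz upmf otvzv equ
Hunk 2: at line 2 remove [xaz,upmf,otvzv] add [wmfya,ubts,rcrbk] -> 6 lines: mctwb rblj wmfya ubts rcrbk equ
Hunk 3: at line 1 remove [wmfya,ubts] add [gdegr,tsoe,qqy] -> 7 lines: mctwb rblj gdegr tsoe qqy rcrbk equ
Hunk 4: at line 1 remove [rblj,gdegr,tsoe] add [bfr,hgc] -> 6 lines: mctwb bfr hgc qqy rcrbk equ
Hunk 5: at line 2 remove [hgc,qqy,rcrbk] add [boyt] -> 4 lines: mctwb bfr boyt equ
Hunk 6: at line 1 remove [bfr,boyt] add [fbx,ndyj,otd] -> 5 lines: mctwb fbx ndyj otd equ
Hunk 7: at line 1 remove [fbx,ndyj,otd] add [njmv,joz,zauez] -> 5 lines: mctwb njmv joz zauez equ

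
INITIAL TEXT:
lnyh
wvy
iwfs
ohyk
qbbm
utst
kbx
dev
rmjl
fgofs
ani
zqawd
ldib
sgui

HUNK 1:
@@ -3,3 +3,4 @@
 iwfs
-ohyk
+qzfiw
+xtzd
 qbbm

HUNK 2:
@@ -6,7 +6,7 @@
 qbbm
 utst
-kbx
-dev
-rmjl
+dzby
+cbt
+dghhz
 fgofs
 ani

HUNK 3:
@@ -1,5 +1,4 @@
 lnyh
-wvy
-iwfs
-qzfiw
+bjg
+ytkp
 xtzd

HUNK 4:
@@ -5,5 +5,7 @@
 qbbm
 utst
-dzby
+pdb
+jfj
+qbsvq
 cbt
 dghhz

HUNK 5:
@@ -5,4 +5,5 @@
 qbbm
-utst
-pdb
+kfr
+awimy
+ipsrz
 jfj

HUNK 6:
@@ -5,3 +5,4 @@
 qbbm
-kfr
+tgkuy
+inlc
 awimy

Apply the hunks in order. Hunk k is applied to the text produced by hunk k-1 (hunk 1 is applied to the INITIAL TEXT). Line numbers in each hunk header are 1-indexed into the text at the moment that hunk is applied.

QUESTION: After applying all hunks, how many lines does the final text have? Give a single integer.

Hunk 1: at line 3 remove [ohyk] add [qzfiw,xtzd] -> 15 lines: lnyh wvy iwfs qzfiw xtzd qbbm utst kbx dev rmjl fgofs ani zqawd ldib sgui
Hunk 2: at line 6 remove [kbx,dev,rmjl] add [dzby,cbt,dghhz] -> 15 lines: lnyh wvy iwfs qzfiw xtzd qbbm utst dzby cbt dghhz fgofs ani zqawd ldib sgui
Hunk 3: at line 1 remove [wvy,iwfs,qzfiw] add [bjg,ytkp] -> 14 lines: lnyh bjg ytkp xtzd qbbm utst dzby cbt dghhz fgofs ani zqawd ldib sgui
Hunk 4: at line 5 remove [dzby] add [pdb,jfj,qbsvq] -> 16 lines: lnyh bjg ytkp xtzd qbbm utst pdb jfj qbsvq cbt dghhz fgofs ani zqawd ldib sgui
Hunk 5: at line 5 remove [utst,pdb] add [kfr,awimy,ipsrz] -> 17 lines: lnyh bjg ytkp xtzd qbbm kfr awimy ipsrz jfj qbsvq cbt dghhz fgofs ani zqawd ldib sgui
Hunk 6: at line 5 remove [kfr] add [tgkuy,inlc] -> 18 lines: lnyh bjg ytkp xtzd qbbm tgkuy inlc awimy ipsrz jfj qbsvq cbt dghhz fgofs ani zqawd ldib sgui
Final line count: 18

Answer: 18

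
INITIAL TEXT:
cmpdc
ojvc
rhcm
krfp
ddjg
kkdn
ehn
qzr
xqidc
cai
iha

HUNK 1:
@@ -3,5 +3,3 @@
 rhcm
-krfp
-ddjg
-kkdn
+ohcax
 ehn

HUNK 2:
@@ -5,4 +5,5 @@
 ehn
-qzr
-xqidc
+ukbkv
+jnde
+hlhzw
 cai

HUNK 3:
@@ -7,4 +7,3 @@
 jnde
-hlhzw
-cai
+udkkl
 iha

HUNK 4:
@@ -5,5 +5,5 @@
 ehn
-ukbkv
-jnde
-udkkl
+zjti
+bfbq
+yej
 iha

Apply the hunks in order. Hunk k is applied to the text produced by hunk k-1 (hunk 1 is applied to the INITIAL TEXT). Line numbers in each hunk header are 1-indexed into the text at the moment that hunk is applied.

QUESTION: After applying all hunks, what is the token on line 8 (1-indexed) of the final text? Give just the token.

Answer: yej

Derivation:
Hunk 1: at line 3 remove [krfp,ddjg,kkdn] add [ohcax] -> 9 lines: cmpdc ojvc rhcm ohcax ehn qzr xqidc cai iha
Hunk 2: at line 5 remove [qzr,xqidc] add [ukbkv,jnde,hlhzw] -> 10 lines: cmpdc ojvc rhcm ohcax ehn ukbkv jnde hlhzw cai iha
Hunk 3: at line 7 remove [hlhzw,cai] add [udkkl] -> 9 lines: cmpdc ojvc rhcm ohcax ehn ukbkv jnde udkkl iha
Hunk 4: at line 5 remove [ukbkv,jnde,udkkl] add [zjti,bfbq,yej] -> 9 lines: cmpdc ojvc rhcm ohcax ehn zjti bfbq yej iha
Final line 8: yej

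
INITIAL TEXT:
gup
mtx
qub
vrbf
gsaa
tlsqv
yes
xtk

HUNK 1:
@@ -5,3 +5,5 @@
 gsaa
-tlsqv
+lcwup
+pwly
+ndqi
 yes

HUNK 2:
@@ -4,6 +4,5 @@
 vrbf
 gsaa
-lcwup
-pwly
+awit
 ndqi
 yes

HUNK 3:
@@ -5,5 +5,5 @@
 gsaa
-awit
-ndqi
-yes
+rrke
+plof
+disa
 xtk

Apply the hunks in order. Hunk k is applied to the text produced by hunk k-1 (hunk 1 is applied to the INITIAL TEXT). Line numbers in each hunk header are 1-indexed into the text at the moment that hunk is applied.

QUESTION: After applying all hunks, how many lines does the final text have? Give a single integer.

Answer: 9

Derivation:
Hunk 1: at line 5 remove [tlsqv] add [lcwup,pwly,ndqi] -> 10 lines: gup mtx qub vrbf gsaa lcwup pwly ndqi yes xtk
Hunk 2: at line 4 remove [lcwup,pwly] add [awit] -> 9 lines: gup mtx qub vrbf gsaa awit ndqi yes xtk
Hunk 3: at line 5 remove [awit,ndqi,yes] add [rrke,plof,disa] -> 9 lines: gup mtx qub vrbf gsaa rrke plof disa xtk
Final line count: 9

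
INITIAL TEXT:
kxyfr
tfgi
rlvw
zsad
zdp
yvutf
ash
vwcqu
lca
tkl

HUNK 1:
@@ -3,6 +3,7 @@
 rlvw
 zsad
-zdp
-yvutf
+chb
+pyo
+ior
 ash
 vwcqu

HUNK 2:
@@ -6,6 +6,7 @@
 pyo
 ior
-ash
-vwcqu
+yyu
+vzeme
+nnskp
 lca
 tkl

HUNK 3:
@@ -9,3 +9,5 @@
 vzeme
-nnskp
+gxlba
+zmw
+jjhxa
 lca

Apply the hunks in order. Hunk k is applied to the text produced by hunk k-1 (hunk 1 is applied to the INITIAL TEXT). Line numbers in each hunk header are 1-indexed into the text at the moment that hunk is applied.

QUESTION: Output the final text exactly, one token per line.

Hunk 1: at line 3 remove [zdp,yvutf] add [chb,pyo,ior] -> 11 lines: kxyfr tfgi rlvw zsad chb pyo ior ash vwcqu lca tkl
Hunk 2: at line 6 remove [ash,vwcqu] add [yyu,vzeme,nnskp] -> 12 lines: kxyfr tfgi rlvw zsad chb pyo ior yyu vzeme nnskp lca tkl
Hunk 3: at line 9 remove [nnskp] add [gxlba,zmw,jjhxa] -> 14 lines: kxyfr tfgi rlvw zsad chb pyo ior yyu vzeme gxlba zmw jjhxa lca tkl

Answer: kxyfr
tfgi
rlvw
zsad
chb
pyo
ior
yyu
vzeme
gxlba
zmw
jjhxa
lca
tkl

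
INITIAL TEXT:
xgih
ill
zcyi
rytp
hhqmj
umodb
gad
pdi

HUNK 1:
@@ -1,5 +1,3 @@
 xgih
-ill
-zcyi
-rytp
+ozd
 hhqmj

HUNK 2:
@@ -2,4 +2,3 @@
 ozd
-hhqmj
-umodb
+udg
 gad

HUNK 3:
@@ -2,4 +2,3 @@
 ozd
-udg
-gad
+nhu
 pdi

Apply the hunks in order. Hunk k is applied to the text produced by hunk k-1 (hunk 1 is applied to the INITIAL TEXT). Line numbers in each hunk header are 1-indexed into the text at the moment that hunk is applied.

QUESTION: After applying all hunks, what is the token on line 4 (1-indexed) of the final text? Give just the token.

Answer: pdi

Derivation:
Hunk 1: at line 1 remove [ill,zcyi,rytp] add [ozd] -> 6 lines: xgih ozd hhqmj umodb gad pdi
Hunk 2: at line 2 remove [hhqmj,umodb] add [udg] -> 5 lines: xgih ozd udg gad pdi
Hunk 3: at line 2 remove [udg,gad] add [nhu] -> 4 lines: xgih ozd nhu pdi
Final line 4: pdi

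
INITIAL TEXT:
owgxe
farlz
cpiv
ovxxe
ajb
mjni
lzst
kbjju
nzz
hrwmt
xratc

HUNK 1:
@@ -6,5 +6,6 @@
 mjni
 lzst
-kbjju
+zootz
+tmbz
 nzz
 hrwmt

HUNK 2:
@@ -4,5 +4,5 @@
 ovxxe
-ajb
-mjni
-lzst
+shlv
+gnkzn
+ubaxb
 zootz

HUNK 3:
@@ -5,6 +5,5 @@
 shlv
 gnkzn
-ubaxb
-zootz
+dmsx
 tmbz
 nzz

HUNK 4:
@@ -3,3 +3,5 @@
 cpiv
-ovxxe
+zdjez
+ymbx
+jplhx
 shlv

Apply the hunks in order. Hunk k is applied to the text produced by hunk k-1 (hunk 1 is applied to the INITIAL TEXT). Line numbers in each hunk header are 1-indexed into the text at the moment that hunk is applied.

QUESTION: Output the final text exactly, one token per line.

Hunk 1: at line 6 remove [kbjju] add [zootz,tmbz] -> 12 lines: owgxe farlz cpiv ovxxe ajb mjni lzst zootz tmbz nzz hrwmt xratc
Hunk 2: at line 4 remove [ajb,mjni,lzst] add [shlv,gnkzn,ubaxb] -> 12 lines: owgxe farlz cpiv ovxxe shlv gnkzn ubaxb zootz tmbz nzz hrwmt xratc
Hunk 3: at line 5 remove [ubaxb,zootz] add [dmsx] -> 11 lines: owgxe farlz cpiv ovxxe shlv gnkzn dmsx tmbz nzz hrwmt xratc
Hunk 4: at line 3 remove [ovxxe] add [zdjez,ymbx,jplhx] -> 13 lines: owgxe farlz cpiv zdjez ymbx jplhx shlv gnkzn dmsx tmbz nzz hrwmt xratc

Answer: owgxe
farlz
cpiv
zdjez
ymbx
jplhx
shlv
gnkzn
dmsx
tmbz
nzz
hrwmt
xratc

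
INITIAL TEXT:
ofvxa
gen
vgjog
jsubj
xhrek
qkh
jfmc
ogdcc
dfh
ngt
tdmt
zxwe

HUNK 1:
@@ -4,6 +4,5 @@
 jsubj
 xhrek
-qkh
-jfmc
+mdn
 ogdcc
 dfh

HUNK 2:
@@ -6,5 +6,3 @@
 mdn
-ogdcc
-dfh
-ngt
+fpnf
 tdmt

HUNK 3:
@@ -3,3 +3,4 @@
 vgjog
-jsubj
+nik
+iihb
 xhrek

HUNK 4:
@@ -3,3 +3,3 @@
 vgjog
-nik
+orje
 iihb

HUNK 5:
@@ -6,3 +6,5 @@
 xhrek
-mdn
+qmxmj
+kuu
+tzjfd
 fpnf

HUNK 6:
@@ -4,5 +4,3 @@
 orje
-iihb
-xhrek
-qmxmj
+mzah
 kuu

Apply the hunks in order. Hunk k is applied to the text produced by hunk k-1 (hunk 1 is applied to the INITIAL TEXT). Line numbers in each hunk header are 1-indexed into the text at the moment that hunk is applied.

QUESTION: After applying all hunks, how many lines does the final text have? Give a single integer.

Hunk 1: at line 4 remove [qkh,jfmc] add [mdn] -> 11 lines: ofvxa gen vgjog jsubj xhrek mdn ogdcc dfh ngt tdmt zxwe
Hunk 2: at line 6 remove [ogdcc,dfh,ngt] add [fpnf] -> 9 lines: ofvxa gen vgjog jsubj xhrek mdn fpnf tdmt zxwe
Hunk 3: at line 3 remove [jsubj] add [nik,iihb] -> 10 lines: ofvxa gen vgjog nik iihb xhrek mdn fpnf tdmt zxwe
Hunk 4: at line 3 remove [nik] add [orje] -> 10 lines: ofvxa gen vgjog orje iihb xhrek mdn fpnf tdmt zxwe
Hunk 5: at line 6 remove [mdn] add [qmxmj,kuu,tzjfd] -> 12 lines: ofvxa gen vgjog orje iihb xhrek qmxmj kuu tzjfd fpnf tdmt zxwe
Hunk 6: at line 4 remove [iihb,xhrek,qmxmj] add [mzah] -> 10 lines: ofvxa gen vgjog orje mzah kuu tzjfd fpnf tdmt zxwe
Final line count: 10

Answer: 10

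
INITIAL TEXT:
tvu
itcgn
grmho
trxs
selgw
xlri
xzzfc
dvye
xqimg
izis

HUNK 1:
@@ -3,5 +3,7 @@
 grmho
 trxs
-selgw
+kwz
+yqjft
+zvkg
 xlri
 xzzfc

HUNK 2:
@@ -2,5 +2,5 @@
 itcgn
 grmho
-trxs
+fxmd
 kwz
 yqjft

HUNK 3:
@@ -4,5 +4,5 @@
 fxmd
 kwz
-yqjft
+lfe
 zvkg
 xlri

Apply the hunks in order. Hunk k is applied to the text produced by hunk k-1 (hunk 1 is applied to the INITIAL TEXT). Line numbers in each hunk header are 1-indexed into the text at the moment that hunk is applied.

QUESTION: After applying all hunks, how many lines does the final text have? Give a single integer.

Answer: 12

Derivation:
Hunk 1: at line 3 remove [selgw] add [kwz,yqjft,zvkg] -> 12 lines: tvu itcgn grmho trxs kwz yqjft zvkg xlri xzzfc dvye xqimg izis
Hunk 2: at line 2 remove [trxs] add [fxmd] -> 12 lines: tvu itcgn grmho fxmd kwz yqjft zvkg xlri xzzfc dvye xqimg izis
Hunk 3: at line 4 remove [yqjft] add [lfe] -> 12 lines: tvu itcgn grmho fxmd kwz lfe zvkg xlri xzzfc dvye xqimg izis
Final line count: 12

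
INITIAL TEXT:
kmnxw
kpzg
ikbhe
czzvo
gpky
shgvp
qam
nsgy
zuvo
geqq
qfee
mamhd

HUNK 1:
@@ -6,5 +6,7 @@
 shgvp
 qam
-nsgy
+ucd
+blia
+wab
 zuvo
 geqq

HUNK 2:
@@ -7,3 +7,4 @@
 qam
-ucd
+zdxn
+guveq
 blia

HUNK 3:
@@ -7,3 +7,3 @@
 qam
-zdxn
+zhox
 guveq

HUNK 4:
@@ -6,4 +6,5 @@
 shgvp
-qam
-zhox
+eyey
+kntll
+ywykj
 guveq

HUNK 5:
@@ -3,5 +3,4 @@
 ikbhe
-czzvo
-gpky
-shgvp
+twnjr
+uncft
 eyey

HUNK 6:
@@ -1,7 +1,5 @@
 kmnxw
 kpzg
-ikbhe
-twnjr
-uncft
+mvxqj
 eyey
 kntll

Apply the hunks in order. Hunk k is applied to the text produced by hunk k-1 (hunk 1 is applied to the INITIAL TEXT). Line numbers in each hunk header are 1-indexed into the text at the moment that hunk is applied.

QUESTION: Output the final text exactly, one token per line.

Answer: kmnxw
kpzg
mvxqj
eyey
kntll
ywykj
guveq
blia
wab
zuvo
geqq
qfee
mamhd

Derivation:
Hunk 1: at line 6 remove [nsgy] add [ucd,blia,wab] -> 14 lines: kmnxw kpzg ikbhe czzvo gpky shgvp qam ucd blia wab zuvo geqq qfee mamhd
Hunk 2: at line 7 remove [ucd] add [zdxn,guveq] -> 15 lines: kmnxw kpzg ikbhe czzvo gpky shgvp qam zdxn guveq blia wab zuvo geqq qfee mamhd
Hunk 3: at line 7 remove [zdxn] add [zhox] -> 15 lines: kmnxw kpzg ikbhe czzvo gpky shgvp qam zhox guveq blia wab zuvo geqq qfee mamhd
Hunk 4: at line 6 remove [qam,zhox] add [eyey,kntll,ywykj] -> 16 lines: kmnxw kpzg ikbhe czzvo gpky shgvp eyey kntll ywykj guveq blia wab zuvo geqq qfee mamhd
Hunk 5: at line 3 remove [czzvo,gpky,shgvp] add [twnjr,uncft] -> 15 lines: kmnxw kpzg ikbhe twnjr uncft eyey kntll ywykj guveq blia wab zuvo geqq qfee mamhd
Hunk 6: at line 1 remove [ikbhe,twnjr,uncft] add [mvxqj] -> 13 lines: kmnxw kpzg mvxqj eyey kntll ywykj guveq blia wab zuvo geqq qfee mamhd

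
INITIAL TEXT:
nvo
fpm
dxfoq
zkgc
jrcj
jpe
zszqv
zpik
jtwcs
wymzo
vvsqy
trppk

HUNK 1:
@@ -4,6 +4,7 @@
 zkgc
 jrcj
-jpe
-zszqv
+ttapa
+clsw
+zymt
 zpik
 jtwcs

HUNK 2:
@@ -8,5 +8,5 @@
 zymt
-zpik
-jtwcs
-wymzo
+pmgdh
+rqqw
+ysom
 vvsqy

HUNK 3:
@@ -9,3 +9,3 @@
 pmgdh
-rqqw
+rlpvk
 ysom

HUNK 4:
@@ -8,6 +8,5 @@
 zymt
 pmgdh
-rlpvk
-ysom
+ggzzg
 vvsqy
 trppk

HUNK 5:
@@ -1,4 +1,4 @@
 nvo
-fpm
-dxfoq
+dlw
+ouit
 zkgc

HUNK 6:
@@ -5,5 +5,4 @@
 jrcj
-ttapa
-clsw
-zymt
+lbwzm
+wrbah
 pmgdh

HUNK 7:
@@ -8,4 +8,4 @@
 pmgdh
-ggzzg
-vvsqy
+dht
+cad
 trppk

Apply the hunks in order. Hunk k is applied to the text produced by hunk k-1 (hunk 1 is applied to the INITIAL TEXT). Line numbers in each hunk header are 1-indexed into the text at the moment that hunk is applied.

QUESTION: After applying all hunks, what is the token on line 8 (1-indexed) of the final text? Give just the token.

Answer: pmgdh

Derivation:
Hunk 1: at line 4 remove [jpe,zszqv] add [ttapa,clsw,zymt] -> 13 lines: nvo fpm dxfoq zkgc jrcj ttapa clsw zymt zpik jtwcs wymzo vvsqy trppk
Hunk 2: at line 8 remove [zpik,jtwcs,wymzo] add [pmgdh,rqqw,ysom] -> 13 lines: nvo fpm dxfoq zkgc jrcj ttapa clsw zymt pmgdh rqqw ysom vvsqy trppk
Hunk 3: at line 9 remove [rqqw] add [rlpvk] -> 13 lines: nvo fpm dxfoq zkgc jrcj ttapa clsw zymt pmgdh rlpvk ysom vvsqy trppk
Hunk 4: at line 8 remove [rlpvk,ysom] add [ggzzg] -> 12 lines: nvo fpm dxfoq zkgc jrcj ttapa clsw zymt pmgdh ggzzg vvsqy trppk
Hunk 5: at line 1 remove [fpm,dxfoq] add [dlw,ouit] -> 12 lines: nvo dlw ouit zkgc jrcj ttapa clsw zymt pmgdh ggzzg vvsqy trppk
Hunk 6: at line 5 remove [ttapa,clsw,zymt] add [lbwzm,wrbah] -> 11 lines: nvo dlw ouit zkgc jrcj lbwzm wrbah pmgdh ggzzg vvsqy trppk
Hunk 7: at line 8 remove [ggzzg,vvsqy] add [dht,cad] -> 11 lines: nvo dlw ouit zkgc jrcj lbwzm wrbah pmgdh dht cad trppk
Final line 8: pmgdh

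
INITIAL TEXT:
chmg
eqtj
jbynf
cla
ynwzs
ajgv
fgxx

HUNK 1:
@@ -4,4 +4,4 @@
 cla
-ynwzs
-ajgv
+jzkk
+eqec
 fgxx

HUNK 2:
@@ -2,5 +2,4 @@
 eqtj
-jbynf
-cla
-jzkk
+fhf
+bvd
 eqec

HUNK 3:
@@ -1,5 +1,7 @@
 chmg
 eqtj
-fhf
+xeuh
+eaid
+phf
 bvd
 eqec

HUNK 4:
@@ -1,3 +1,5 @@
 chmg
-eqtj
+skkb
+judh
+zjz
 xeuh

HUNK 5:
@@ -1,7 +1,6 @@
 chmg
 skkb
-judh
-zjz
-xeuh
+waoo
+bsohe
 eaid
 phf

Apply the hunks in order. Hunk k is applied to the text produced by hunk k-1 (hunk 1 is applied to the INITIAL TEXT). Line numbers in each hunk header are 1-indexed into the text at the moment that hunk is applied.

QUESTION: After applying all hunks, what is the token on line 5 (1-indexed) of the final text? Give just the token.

Answer: eaid

Derivation:
Hunk 1: at line 4 remove [ynwzs,ajgv] add [jzkk,eqec] -> 7 lines: chmg eqtj jbynf cla jzkk eqec fgxx
Hunk 2: at line 2 remove [jbynf,cla,jzkk] add [fhf,bvd] -> 6 lines: chmg eqtj fhf bvd eqec fgxx
Hunk 3: at line 1 remove [fhf] add [xeuh,eaid,phf] -> 8 lines: chmg eqtj xeuh eaid phf bvd eqec fgxx
Hunk 4: at line 1 remove [eqtj] add [skkb,judh,zjz] -> 10 lines: chmg skkb judh zjz xeuh eaid phf bvd eqec fgxx
Hunk 5: at line 1 remove [judh,zjz,xeuh] add [waoo,bsohe] -> 9 lines: chmg skkb waoo bsohe eaid phf bvd eqec fgxx
Final line 5: eaid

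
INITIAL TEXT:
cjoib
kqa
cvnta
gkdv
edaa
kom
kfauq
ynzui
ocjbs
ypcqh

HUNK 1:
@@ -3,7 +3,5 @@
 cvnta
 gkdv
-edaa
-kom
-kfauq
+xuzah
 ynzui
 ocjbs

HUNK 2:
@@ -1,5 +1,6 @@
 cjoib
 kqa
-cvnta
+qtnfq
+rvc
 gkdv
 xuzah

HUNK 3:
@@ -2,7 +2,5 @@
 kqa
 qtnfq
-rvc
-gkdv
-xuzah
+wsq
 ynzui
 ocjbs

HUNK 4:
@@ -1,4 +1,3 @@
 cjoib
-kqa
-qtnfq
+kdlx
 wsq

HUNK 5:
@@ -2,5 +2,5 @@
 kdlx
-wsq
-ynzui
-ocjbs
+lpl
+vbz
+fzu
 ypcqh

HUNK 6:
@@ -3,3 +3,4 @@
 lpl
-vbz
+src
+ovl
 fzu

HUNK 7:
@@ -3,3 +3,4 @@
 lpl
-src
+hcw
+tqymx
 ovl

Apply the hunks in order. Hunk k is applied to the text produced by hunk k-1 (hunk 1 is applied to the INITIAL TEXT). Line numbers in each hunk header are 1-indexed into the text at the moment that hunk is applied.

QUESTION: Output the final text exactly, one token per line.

Answer: cjoib
kdlx
lpl
hcw
tqymx
ovl
fzu
ypcqh

Derivation:
Hunk 1: at line 3 remove [edaa,kom,kfauq] add [xuzah] -> 8 lines: cjoib kqa cvnta gkdv xuzah ynzui ocjbs ypcqh
Hunk 2: at line 1 remove [cvnta] add [qtnfq,rvc] -> 9 lines: cjoib kqa qtnfq rvc gkdv xuzah ynzui ocjbs ypcqh
Hunk 3: at line 2 remove [rvc,gkdv,xuzah] add [wsq] -> 7 lines: cjoib kqa qtnfq wsq ynzui ocjbs ypcqh
Hunk 4: at line 1 remove [kqa,qtnfq] add [kdlx] -> 6 lines: cjoib kdlx wsq ynzui ocjbs ypcqh
Hunk 5: at line 2 remove [wsq,ynzui,ocjbs] add [lpl,vbz,fzu] -> 6 lines: cjoib kdlx lpl vbz fzu ypcqh
Hunk 6: at line 3 remove [vbz] add [src,ovl] -> 7 lines: cjoib kdlx lpl src ovl fzu ypcqh
Hunk 7: at line 3 remove [src] add [hcw,tqymx] -> 8 lines: cjoib kdlx lpl hcw tqymx ovl fzu ypcqh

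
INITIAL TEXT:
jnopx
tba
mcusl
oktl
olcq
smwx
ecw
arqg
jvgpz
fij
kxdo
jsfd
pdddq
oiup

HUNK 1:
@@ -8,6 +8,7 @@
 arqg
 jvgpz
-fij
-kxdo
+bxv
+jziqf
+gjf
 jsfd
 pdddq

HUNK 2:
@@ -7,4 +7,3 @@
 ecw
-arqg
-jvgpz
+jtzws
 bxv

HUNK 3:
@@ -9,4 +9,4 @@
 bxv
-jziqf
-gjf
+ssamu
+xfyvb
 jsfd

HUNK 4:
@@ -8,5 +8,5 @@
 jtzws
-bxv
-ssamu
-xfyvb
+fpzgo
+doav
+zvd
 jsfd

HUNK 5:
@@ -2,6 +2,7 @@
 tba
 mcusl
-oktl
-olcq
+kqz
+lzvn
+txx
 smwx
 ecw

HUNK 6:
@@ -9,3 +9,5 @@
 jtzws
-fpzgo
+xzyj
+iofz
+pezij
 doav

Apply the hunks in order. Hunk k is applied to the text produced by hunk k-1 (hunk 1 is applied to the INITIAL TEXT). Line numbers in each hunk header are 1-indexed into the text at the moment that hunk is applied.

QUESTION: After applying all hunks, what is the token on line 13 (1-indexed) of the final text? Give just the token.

Hunk 1: at line 8 remove [fij,kxdo] add [bxv,jziqf,gjf] -> 15 lines: jnopx tba mcusl oktl olcq smwx ecw arqg jvgpz bxv jziqf gjf jsfd pdddq oiup
Hunk 2: at line 7 remove [arqg,jvgpz] add [jtzws] -> 14 lines: jnopx tba mcusl oktl olcq smwx ecw jtzws bxv jziqf gjf jsfd pdddq oiup
Hunk 3: at line 9 remove [jziqf,gjf] add [ssamu,xfyvb] -> 14 lines: jnopx tba mcusl oktl olcq smwx ecw jtzws bxv ssamu xfyvb jsfd pdddq oiup
Hunk 4: at line 8 remove [bxv,ssamu,xfyvb] add [fpzgo,doav,zvd] -> 14 lines: jnopx tba mcusl oktl olcq smwx ecw jtzws fpzgo doav zvd jsfd pdddq oiup
Hunk 5: at line 2 remove [oktl,olcq] add [kqz,lzvn,txx] -> 15 lines: jnopx tba mcusl kqz lzvn txx smwx ecw jtzws fpzgo doav zvd jsfd pdddq oiup
Hunk 6: at line 9 remove [fpzgo] add [xzyj,iofz,pezij] -> 17 lines: jnopx tba mcusl kqz lzvn txx smwx ecw jtzws xzyj iofz pezij doav zvd jsfd pdddq oiup
Final line 13: doav

Answer: doav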